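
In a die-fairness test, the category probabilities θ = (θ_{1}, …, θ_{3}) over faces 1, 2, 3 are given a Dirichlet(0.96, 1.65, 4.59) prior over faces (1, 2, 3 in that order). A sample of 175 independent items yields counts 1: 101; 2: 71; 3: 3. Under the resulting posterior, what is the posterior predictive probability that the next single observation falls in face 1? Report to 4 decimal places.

0.5596

The Dirichlet prior is conjugate to the Multinomial likelihood: each posterior αⱼ = prior αⱼ + observed count nⱼ.
Posterior concentration: (101.96, 72.65, 7.59), total = 182.20.
P(next = 1 | data) = α_{1}/Σα = 0.5596.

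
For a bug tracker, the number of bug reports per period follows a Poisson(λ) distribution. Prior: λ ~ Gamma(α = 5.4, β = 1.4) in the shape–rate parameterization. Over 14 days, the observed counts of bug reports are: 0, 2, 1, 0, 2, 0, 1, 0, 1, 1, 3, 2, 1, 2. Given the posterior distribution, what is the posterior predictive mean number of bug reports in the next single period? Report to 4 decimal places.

With a Gamma(shape α, rate β) prior, the Poisson likelihood is conjugate: the posterior is Gamma(α + ΣXᵢ, β + n).
Sum of counts S = 16 over n = 14 days.
Posterior: Gamma(α+S, β+n) = Gamma(5.4+16, 1.4+14) = Gamma(21.4, 15.4).
The predictive distribution for one future period is NegBinom with mean α/β = 1.3896.

1.3896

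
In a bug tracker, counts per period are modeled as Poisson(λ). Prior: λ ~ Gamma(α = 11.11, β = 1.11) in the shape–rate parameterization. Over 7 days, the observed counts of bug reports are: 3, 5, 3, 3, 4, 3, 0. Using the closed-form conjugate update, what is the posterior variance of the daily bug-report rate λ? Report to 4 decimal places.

With a Gamma(shape α, rate β) prior, the Poisson likelihood is conjugate: the posterior is Gamma(α + ΣXᵢ, β + n).
Sum of counts S = 21 over n = 7 days.
Posterior: Gamma(α+S, β+n) = Gamma(11.11+21, 1.11+7) = Gamma(32.11, 8.11).
Var = α/β² = 32.11/8.11² = 0.4882.

0.4882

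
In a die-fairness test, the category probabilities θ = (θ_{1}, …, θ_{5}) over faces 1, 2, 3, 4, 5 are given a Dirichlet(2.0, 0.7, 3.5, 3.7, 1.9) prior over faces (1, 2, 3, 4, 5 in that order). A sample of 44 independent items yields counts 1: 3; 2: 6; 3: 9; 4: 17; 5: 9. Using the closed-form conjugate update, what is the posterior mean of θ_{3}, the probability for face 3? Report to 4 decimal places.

The Dirichlet prior is conjugate to the Multinomial likelihood: each posterior αⱼ = prior αⱼ + observed count nⱼ.
Posterior concentration: (5.0, 6.7, 12.5, 20.7, 10.9), total = 55.8.
E[θ_{3}|data] = α_{3}/Σα = 12.5/55.8 = 0.2240.

0.2240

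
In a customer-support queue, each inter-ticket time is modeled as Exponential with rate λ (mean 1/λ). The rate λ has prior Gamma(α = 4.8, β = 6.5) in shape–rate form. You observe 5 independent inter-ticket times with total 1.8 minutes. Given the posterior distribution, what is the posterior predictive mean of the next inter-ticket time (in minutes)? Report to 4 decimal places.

0.9432

With a Gamma(shape α, rate β) prior on the exponential rate λ, the posterior after n observations with total T = Σxᵢ is Gamma(α+n, β+T).
Posterior: Gamma(4.8+5, 6.5+1.8) = Gamma(9.8, 8.3).
The predictive distribution for the next observation is Lomax; its mean is β/(α−1) = 8.3/8.8 = 0.9432.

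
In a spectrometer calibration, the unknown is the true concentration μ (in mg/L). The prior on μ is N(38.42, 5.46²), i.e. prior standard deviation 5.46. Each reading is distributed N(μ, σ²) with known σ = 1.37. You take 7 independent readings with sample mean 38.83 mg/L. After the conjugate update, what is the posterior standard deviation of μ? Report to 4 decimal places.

0.5155

For Normal data with known variance σ², a Normal(μ₀, σ₀²) prior on μ is conjugate. Posterior precision = 1/σ₀² + n/σ²; posterior mean is the precision-weighted average of μ₀ and x̄.
σ₀² = 5.46² = 29.8116, σ² = 1.37² = 1.8769; σ² + n·σ₀² = 1.8769 + 7·29.8116 = 210.5581.
Posterior precision = 1/σ₀² + n/σ² = 1/29.8116 + 7/1.8769 = (σ² + n·σ₀²)/(σ₀²σ²) = 210.5581/(29.8116·1.8769); posterior variance σₙ² = σ₀²σ²/(σ² + n·σ₀²) = 29.8116·1.8769/210.5581 = 0.265738.
Posterior SD = √σₙ² = √(29.8116·1.8769/210.5581) = 0.5155.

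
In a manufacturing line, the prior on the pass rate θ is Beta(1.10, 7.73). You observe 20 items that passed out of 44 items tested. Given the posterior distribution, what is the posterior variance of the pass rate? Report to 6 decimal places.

The Beta prior is conjugate to a Binomial/Bernoulli likelihood; the update adds successes to α and failures to β.
Posterior: Beta(α+k, β+n−k) = Beta(1.10+20, 7.73+24) = Beta(21.10, 31.73).
Var = αβ/((α+β)²(α+β+1)) = 21.10·31.73/(52.83²·53.83) = 0.004456.

0.004456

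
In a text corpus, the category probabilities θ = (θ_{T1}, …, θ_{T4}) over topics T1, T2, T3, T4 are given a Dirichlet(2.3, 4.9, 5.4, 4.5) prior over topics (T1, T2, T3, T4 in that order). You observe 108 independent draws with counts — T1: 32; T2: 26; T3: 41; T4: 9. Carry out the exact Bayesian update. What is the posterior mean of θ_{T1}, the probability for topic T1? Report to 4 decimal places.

0.2742

The Dirichlet prior is conjugate to the Multinomial likelihood: each posterior αⱼ = prior αⱼ + observed count nⱼ.
Posterior concentration: (34.3, 30.9, 46.4, 13.5), total = 125.1.
E[θ_{T1}|data] = α_{T1}/Σα = 34.3/125.1 = 0.2742.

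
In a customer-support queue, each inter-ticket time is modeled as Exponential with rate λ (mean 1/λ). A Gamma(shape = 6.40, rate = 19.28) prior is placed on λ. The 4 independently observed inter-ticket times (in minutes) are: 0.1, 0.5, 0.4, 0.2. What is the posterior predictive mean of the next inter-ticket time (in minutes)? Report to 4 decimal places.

With a Gamma(shape α, rate β) prior on the exponential rate λ, the posterior after n observations with total T = Σxᵢ is Gamma(α+n, β+T).
Sum of observations T = 1.2 minutes; n = 4.
Posterior: Gamma(6.40+4, 19.28+1.2) = Gamma(10.40, 20.48).
The predictive distribution for the next observation is Lomax; its mean is β/(α−1) = 20.48/9.40 = 2.1787.

2.1787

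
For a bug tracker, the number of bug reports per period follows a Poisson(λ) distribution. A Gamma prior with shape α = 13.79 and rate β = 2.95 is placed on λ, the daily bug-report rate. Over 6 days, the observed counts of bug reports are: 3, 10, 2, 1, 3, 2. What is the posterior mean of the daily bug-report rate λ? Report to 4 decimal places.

3.8872

With a Gamma(shape α, rate β) prior, the Poisson likelihood is conjugate: the posterior is Gamma(α + ΣXᵢ, β + n).
Sum of counts S = 21 over n = 6 days.
Posterior: Gamma(α+S, β+n) = Gamma(13.79+21, 2.95+6) = Gamma(34.79, 8.95).
Posterior mean = α/β = 34.79/8.95 = 3.8872.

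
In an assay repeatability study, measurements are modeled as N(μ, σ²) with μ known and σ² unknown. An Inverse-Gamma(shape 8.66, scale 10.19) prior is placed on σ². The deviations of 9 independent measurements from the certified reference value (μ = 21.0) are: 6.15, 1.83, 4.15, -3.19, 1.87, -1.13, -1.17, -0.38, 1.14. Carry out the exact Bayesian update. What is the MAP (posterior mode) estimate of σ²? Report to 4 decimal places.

3.4088

With known mean μ and an Inverse-Gamma(α, β) prior on σ², the Normal likelihood is conjugate: posterior is Inv-Gamma(α + n/2, β + Σ(xᵢ−μ)²/2).
Σ(xᵢ−μ)² = (6.15)² + (1.83)² + (4.15)² + (-3.19)² + (1.87)² + (-1.13)² + (-1.17)² + (-0.38)² + (1.14)² = 76.1567.
Posterior: Inv-Gamma(8.66 + 9/2, 10.19 + 76.1567/2) = Inv-Gamma(13.16, 48.26835).
Mode = β/(α+1) = 48.26835/14.16 = 3.4088.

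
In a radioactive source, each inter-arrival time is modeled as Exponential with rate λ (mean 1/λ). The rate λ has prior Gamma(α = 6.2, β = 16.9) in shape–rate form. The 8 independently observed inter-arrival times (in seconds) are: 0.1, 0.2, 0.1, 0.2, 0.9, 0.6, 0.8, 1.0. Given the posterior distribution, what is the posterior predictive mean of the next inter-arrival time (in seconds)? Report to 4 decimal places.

With a Gamma(shape α, rate β) prior on the exponential rate λ, the posterior after n observations with total T = Σxᵢ is Gamma(α+n, β+T).
Sum of observations T = 3.9 seconds; n = 8.
Posterior: Gamma(6.2+8, 16.9+3.9) = Gamma(14.2, 20.8).
The predictive distribution for the next observation is Lomax; its mean is β/(α−1) = 20.8/13.2 = 1.5758.

1.5758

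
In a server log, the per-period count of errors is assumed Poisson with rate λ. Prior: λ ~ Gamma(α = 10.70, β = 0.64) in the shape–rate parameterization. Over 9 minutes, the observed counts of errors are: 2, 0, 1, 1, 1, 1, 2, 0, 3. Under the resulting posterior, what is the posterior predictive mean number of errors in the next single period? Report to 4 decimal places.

With a Gamma(shape α, rate β) prior, the Poisson likelihood is conjugate: the posterior is Gamma(α + ΣXᵢ, β + n).
Sum of counts S = 11 over n = 9 minutes.
Posterior: Gamma(α+S, β+n) = Gamma(10.70+11, 0.64+9) = Gamma(21.70, 9.64).
The predictive distribution for one future period is NegBinom with mean α/β = 2.2510.

2.2510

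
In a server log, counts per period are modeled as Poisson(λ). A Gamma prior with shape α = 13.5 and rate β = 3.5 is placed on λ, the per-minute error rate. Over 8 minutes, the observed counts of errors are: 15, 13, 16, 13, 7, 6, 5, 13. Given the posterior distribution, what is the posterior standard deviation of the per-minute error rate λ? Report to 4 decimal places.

With a Gamma(shape α, rate β) prior, the Poisson likelihood is conjugate: the posterior is Gamma(α + ΣXᵢ, β + n).
Sum of counts S = 88 over n = 8 minutes.
Posterior: Gamma(α+S, β+n) = Gamma(13.5+88, 3.5+8) = Gamma(101.5, 11.5).
SD = √α/β = √101.5/11.5 = 0.8761.

0.8761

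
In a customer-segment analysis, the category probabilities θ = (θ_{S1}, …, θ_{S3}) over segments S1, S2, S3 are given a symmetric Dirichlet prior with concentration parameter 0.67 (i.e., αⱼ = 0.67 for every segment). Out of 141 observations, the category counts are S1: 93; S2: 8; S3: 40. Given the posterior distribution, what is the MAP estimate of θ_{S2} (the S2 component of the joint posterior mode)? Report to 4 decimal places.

0.0548

The Dirichlet prior is conjugate to the Multinomial likelihood: each posterior αⱼ = prior αⱼ + observed count nⱼ.
Posterior concentration: (93.67, 8.67, 40.67), total = 143.01.
Joint mode component: (α_{S2}−1)/(Σα−K) = 7.67/140.01 = 0.0548.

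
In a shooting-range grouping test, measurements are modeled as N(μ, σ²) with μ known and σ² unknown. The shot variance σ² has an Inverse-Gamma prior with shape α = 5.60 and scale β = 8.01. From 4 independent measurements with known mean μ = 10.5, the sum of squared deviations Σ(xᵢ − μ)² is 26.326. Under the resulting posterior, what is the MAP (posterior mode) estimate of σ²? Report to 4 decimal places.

With known mean μ and an Inverse-Gamma(α, β) prior on σ², the Normal likelihood is conjugate: posterior is Inv-Gamma(α + n/2, β + Σ(xᵢ−μ)²/2).
Posterior: Inv-Gamma(5.60 + 4/2, 8.01 + 26.326/2) = Inv-Gamma(7.60, 21.1730).
Mode = β/(α+1) = 21.1730/8.60 = 2.4620.

2.4620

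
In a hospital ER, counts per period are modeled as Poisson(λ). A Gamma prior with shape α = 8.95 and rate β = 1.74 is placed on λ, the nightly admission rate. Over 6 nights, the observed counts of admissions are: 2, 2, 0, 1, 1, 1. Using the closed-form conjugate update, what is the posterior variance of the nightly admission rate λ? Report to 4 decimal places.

0.2662

With a Gamma(shape α, rate β) prior, the Poisson likelihood is conjugate: the posterior is Gamma(α + ΣXᵢ, β + n).
Sum of counts S = 7 over n = 6 nights.
Posterior: Gamma(α+S, β+n) = Gamma(8.95+7, 1.74+6) = Gamma(15.95, 7.74).
Var = α/β² = 15.95/7.74² = 0.2662.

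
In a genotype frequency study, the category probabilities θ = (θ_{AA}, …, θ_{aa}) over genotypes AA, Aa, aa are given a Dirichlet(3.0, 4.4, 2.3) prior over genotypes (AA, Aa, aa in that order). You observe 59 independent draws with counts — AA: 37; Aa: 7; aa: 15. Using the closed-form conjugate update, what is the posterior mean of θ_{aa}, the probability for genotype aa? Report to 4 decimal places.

The Dirichlet prior is conjugate to the Multinomial likelihood: each posterior αⱼ = prior αⱼ + observed count nⱼ.
Posterior concentration: (40.0, 11.4, 17.3), total = 68.7.
E[θ_{aa}|data] = α_{aa}/Σα = 17.3/68.7 = 0.2518.

0.2518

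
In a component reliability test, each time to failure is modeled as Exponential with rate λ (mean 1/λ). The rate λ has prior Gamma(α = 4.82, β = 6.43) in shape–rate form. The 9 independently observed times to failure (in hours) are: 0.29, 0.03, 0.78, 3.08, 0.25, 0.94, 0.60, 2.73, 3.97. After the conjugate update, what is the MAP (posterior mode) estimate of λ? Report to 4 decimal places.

0.6712

With a Gamma(shape α, rate β) prior on the exponential rate λ, the posterior after n observations with total T = Σxᵢ is Gamma(α+n, β+T).
Sum of observations T = 12.67 hours; n = 9.
Posterior: Gamma(4.82+9, 6.43+12.67) = Gamma(13.82, 19.10).
Mode = (α−1)/β = 0.6712.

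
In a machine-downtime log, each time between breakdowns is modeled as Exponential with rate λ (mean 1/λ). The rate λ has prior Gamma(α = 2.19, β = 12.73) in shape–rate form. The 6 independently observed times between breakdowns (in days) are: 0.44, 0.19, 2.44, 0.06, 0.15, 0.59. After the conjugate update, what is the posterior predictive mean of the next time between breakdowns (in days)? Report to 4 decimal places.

2.3088

With a Gamma(shape α, rate β) prior on the exponential rate λ, the posterior after n observations with total T = Σxᵢ is Gamma(α+n, β+T).
Sum of observations T = 3.87 days; n = 6.
Posterior: Gamma(2.19+6, 12.73+3.87) = Gamma(8.19, 16.60).
The predictive distribution for the next observation is Lomax; its mean is β/(α−1) = 16.60/7.19 = 2.3088.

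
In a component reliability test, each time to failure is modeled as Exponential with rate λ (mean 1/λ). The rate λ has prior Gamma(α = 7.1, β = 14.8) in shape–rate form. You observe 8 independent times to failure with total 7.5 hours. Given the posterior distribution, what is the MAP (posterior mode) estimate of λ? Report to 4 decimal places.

0.6323

With a Gamma(shape α, rate β) prior on the exponential rate λ, the posterior after n observations with total T = Σxᵢ is Gamma(α+n, β+T).
Posterior: Gamma(7.1+8, 14.8+7.5) = Gamma(15.1, 22.3).
Mode = (α−1)/β = 0.6323.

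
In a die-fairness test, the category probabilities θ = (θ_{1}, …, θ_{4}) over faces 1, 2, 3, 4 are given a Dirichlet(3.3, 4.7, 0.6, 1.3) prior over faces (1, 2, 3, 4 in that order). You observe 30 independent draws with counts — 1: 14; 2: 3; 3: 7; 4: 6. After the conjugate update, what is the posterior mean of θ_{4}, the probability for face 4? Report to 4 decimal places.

0.1830

The Dirichlet prior is conjugate to the Multinomial likelihood: each posterior αⱼ = prior αⱼ + observed count nⱼ.
Posterior concentration: (17.3, 7.7, 7.6, 7.3), total = 39.9.
E[θ_{4}|data] = α_{4}/Σα = 7.3/39.9 = 0.1830.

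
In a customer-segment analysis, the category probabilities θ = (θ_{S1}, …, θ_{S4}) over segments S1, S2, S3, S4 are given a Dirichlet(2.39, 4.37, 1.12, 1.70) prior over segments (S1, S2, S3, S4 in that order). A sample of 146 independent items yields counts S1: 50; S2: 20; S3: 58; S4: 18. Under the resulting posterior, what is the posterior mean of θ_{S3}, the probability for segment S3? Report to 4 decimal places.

The Dirichlet prior is conjugate to the Multinomial likelihood: each posterior αⱼ = prior αⱼ + observed count nⱼ.
Posterior concentration: (52.39, 24.37, 59.12, 19.70), total = 155.58.
E[θ_{S3}|data] = α_{S3}/Σα = 59.12/155.58 = 0.3800.

0.3800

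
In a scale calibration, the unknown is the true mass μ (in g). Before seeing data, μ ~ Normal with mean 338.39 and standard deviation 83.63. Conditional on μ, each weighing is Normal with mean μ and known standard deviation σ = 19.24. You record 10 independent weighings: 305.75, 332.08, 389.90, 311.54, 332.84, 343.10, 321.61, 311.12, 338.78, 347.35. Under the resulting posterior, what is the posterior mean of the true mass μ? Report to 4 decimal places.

For Normal data with known variance σ², a Normal(μ₀, σ₀²) prior on μ is conjugate. Posterior precision = 1/σ₀² + n/σ²; posterior mean is the precision-weighted average of μ₀ and x̄.
Σxᵢ = 305.75 + 332.08 + 389.90 + 311.54 + 332.84 + 343.10 + 321.61 + 311.12 + 338.78 + 347.35 = 3334.07, so n·x̄ = 3334.07.
σ₀² = 83.63² = 6993.9769, σ² = 19.24² = 370.1776; σ² + n·σ₀² = 370.1776 + 10·6993.9769 = 70309.9466.
Posterior mean = (μ₀/σ₀² + n·x̄/σ²)/(1/σ₀² + n/σ²) = (σ²·μ₀ + σ₀²·n·x̄)/(σ² + n·σ₀²) = (370.1776·338.39 + 6993.9769·3334.07)/70309.9466 = 23443672.961047/70309.9466 = 333.4332.

333.4332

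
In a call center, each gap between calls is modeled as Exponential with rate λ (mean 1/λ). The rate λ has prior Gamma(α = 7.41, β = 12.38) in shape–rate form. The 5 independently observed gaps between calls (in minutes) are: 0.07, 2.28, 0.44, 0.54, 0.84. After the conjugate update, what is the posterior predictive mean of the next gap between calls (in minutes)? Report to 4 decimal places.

With a Gamma(shape α, rate β) prior on the exponential rate λ, the posterior after n observations with total T = Σxᵢ is Gamma(α+n, β+T).
Sum of observations T = 4.17 minutes; n = 5.
Posterior: Gamma(7.41+5, 12.38+4.17) = Gamma(12.41, 16.55).
The predictive distribution for the next observation is Lomax; its mean is β/(α−1) = 16.55/11.41 = 1.4505.

1.4505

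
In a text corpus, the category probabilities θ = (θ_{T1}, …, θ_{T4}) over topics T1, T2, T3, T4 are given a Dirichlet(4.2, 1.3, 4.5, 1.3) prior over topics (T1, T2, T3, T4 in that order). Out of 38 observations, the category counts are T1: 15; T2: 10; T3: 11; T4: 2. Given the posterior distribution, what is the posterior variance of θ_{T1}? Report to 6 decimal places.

The Dirichlet prior is conjugate to the Multinomial likelihood: each posterior αⱼ = prior αⱼ + observed count nⱼ.
Posterior concentration: (19.2, 11.3, 15.5, 3.3), total = 49.3.
Var[θ_j] = α_j(Σα−α_j)/((Σα)²(Σα+1)) = 19.2·30.1/(49.3²·50.3) = 0.004727.

0.004727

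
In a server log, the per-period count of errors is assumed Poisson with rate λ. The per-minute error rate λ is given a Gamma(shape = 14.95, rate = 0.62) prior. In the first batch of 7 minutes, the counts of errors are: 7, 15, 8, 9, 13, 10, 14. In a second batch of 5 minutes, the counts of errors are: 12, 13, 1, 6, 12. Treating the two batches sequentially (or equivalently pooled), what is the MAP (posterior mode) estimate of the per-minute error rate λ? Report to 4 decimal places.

10.6141

With a Gamma(shape α, rate β) prior, the Poisson likelihood is conjugate: the posterior is Gamma(α + ΣXᵢ, β + n).
Batch 1: sum of counts S = 76 over n = 7 minutes.
After batch 1: Gamma(α+S, β+n) = Gamma(14.95+76, 0.62+7) = Gamma(90.95, 7.62).
Batch 2: sum of counts S = 44 over n = 5 minutes.
After batch 2: Gamma(α+S, β+n) = Gamma(90.95+44, 7.62+5) = Gamma(134.95, 12.62).
Mode of Gamma(α,β) for α≥1 is (α−1)/β = 133.95/12.62 = 10.6141.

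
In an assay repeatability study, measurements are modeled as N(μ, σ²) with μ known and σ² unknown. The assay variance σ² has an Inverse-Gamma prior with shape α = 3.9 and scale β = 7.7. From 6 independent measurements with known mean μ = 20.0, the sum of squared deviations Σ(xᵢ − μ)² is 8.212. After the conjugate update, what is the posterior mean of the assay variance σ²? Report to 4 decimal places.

2.0010

With known mean μ and an Inverse-Gamma(α, β) prior on σ², the Normal likelihood is conjugate: posterior is Inv-Gamma(α + n/2, β + Σ(xᵢ−μ)²/2).
Posterior: Inv-Gamma(3.9 + 6/2, 7.7 + 8.212/2) = Inv-Gamma(6.90, 11.8060).
E[σ²|data] = β/(α−1) = 11.8060/5.90 = 2.0010.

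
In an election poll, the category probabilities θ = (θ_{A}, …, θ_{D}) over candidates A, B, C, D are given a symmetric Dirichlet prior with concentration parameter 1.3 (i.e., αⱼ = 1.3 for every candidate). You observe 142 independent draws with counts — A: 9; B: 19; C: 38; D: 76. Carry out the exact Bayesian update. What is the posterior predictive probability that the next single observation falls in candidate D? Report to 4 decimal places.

0.5251

The Dirichlet prior is conjugate to the Multinomial likelihood: each posterior αⱼ = prior αⱼ + observed count nⱼ.
Posterior concentration: (10.3, 20.3, 39.3, 77.3), total = 147.2.
P(next = D | data) = α_{D}/Σα = 0.5251.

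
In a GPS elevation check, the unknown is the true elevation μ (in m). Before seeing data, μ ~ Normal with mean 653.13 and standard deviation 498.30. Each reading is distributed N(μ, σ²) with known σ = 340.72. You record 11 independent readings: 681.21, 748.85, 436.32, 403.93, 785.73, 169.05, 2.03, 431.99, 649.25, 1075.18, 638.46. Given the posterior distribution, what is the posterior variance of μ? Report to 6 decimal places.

For Normal data with known variance σ², a Normal(μ₀, σ₀²) prior on μ is conjugate. Posterior precision = 1/σ₀² + n/σ²; posterior mean is the precision-weighted average of μ₀ and x̄.
σ₀² = 498.30² = 248302.89, σ² = 340.72² = 116090.1184; σ² + n·σ₀² = 116090.1184 + 11·248302.89 = 2847421.9084.
Posterior precision = 1/σ₀² + n/σ² = 1/248302.89 + 11/116090.1184 = (σ² + n·σ₀²)/(σ₀²σ²) = 2847421.9084/(248302.89·116090.1184); posterior variance σₙ² = σ₀²σ²/(σ² + n·σ₀²) = 248302.89·116090.1184/2847421.9084 = 10123.372239.

10123.372239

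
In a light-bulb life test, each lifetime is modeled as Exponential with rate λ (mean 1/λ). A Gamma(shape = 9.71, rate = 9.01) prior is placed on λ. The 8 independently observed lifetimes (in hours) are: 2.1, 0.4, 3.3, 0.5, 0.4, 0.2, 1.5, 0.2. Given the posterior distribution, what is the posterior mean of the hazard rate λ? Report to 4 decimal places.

With a Gamma(shape α, rate β) prior on the exponential rate λ, the posterior after n observations with total T = Σxᵢ is Gamma(α+n, β+T).
Sum of observations T = 8.6 hours; n = 8.
Posterior: Gamma(9.71+8, 9.01+8.6) = Gamma(17.71, 17.61).
Posterior mean of λ = α/β = 17.71/17.61 = 1.0057.

1.0057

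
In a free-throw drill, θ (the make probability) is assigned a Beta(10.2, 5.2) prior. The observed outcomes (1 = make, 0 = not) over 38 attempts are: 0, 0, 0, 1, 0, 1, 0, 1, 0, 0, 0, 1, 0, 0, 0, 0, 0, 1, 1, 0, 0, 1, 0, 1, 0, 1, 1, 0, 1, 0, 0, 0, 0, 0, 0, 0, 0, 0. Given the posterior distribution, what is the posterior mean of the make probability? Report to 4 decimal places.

The Beta prior is conjugate to a Binomial/Bernoulli likelihood; the update adds successes to α and failures to β.
Posterior: Beta(α+k, β+n−k) = Beta(10.2+11, 5.2+27) = Beta(21.2, 32.2).
Posterior mean = α/(α+β) = 21.2/53.4 = 0.3970.

0.3970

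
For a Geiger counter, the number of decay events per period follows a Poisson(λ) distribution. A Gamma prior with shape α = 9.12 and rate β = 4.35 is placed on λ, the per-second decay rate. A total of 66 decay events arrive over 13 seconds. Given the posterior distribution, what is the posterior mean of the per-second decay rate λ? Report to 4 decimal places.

With a Gamma(shape α, rate β) prior, the Poisson likelihood is conjugate: the posterior is Gamma(α + ΣXᵢ, β + n).
Posterior: Gamma(α+S, β+n) = Gamma(9.12+66, 4.35+13) = Gamma(75.12, 17.35).
Posterior mean = α/β = 75.12/17.35 = 4.3297.

4.3297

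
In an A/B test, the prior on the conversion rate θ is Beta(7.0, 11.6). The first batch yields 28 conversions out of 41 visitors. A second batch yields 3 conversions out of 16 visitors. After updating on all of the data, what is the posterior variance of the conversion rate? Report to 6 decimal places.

The Beta prior is conjugate to a Binomial/Bernoulli likelihood; the update adds successes to α and failures to β.
After batch 1: Beta(7.0+28, 11.6+13) = Beta(35.0, 24.6).
After batch 2: Beta(35.0+3, 24.6+13) = Beta(38.0, 37.6).
Var = αβ/((α+β)²(α+β+1)) = 38.0·37.6/(75.6²·76.6) = 0.003264.

0.003264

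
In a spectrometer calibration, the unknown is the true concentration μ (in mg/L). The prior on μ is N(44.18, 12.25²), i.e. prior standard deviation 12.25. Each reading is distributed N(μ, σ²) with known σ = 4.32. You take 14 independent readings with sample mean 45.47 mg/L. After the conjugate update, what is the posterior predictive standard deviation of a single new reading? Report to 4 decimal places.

For Normal data with known variance σ², a Normal(μ₀, σ₀²) prior on μ is conjugate. Posterior precision = 1/σ₀² + n/σ²; posterior mean is the precision-weighted average of μ₀ and x̄.
σ₀² = 12.25² = 150.0625, σ² = 4.32² = 18.6624; σ² + n·σ₀² = 18.6624 + 14·150.0625 = 2119.5374.
Posterior precision = 1/σ₀² + n/σ² = 1/150.0625 + 14/18.6624 = (σ² + n·σ₀²)/(σ₀²σ²) = 2119.5374/(150.0625·18.6624); posterior variance σₙ² = σ₀²σ²/(σ² + n·σ₀²) = 150.0625·18.6624/2119.5374 = 1.321291.
Predictive variance for one new observation = σₙ² + σ² = 150.0625·18.6624/2119.5374 + 18.6624 = σ²·(σ₀² + 2119.5374)/2119.5374 = 18.6624·2269.5999/2119.5374 = 19.983691; SD = √(18.6624·2269.5999/2119.5374) = 4.4703.

4.4703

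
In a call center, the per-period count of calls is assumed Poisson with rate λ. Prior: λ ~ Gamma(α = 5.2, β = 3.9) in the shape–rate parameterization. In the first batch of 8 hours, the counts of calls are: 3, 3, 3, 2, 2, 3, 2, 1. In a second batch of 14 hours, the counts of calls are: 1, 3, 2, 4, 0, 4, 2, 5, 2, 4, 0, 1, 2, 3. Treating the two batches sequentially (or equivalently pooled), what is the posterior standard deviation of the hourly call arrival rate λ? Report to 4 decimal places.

With a Gamma(shape α, rate β) prior, the Poisson likelihood is conjugate: the posterior is Gamma(α + ΣXᵢ, β + n).
Batch 1: sum of counts S = 19 over n = 8 hours.
After batch 1: Gamma(α+S, β+n) = Gamma(5.2+19, 3.9+8) = Gamma(24.2, 11.9).
Batch 2: sum of counts S = 33 over n = 14 hours.
After batch 2: Gamma(α+S, β+n) = Gamma(24.2+33, 11.9+14) = Gamma(57.2, 25.9).
SD = √α/β = √57.2/25.9 = 0.2920.

0.2920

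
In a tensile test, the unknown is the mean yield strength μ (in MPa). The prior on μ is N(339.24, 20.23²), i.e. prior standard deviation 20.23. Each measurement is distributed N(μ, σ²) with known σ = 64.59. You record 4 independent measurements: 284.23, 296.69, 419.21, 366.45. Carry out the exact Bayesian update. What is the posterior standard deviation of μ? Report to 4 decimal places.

For Normal data with known variance σ², a Normal(μ₀, σ₀²) prior on μ is conjugate. Posterior precision = 1/σ₀² + n/σ²; posterior mean is the precision-weighted average of μ₀ and x̄.
σ₀² = 20.23² = 409.2529, σ² = 64.59² = 4171.8681; σ² + n·σ₀² = 4171.8681 + 4·409.2529 = 5808.8797.
Posterior precision = 1/σ₀² + n/σ² = 1/409.2529 + 4/4171.8681 = (σ² + n·σ₀²)/(σ₀²σ²) = 5808.8797/(409.2529·4171.8681); posterior variance σₙ² = σ₀²σ²/(σ² + n·σ₀²) = 409.2529·4171.8681/5808.8797 = 293.920550.
Posterior SD = √σₙ² = √(409.2529·4171.8681/5808.8797) = 17.1441.

17.1441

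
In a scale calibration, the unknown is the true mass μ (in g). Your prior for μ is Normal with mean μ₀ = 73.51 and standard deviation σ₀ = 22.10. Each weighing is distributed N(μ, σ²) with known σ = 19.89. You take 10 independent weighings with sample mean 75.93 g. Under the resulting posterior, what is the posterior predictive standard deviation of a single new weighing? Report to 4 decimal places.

For Normal data with known variance σ², a Normal(μ₀, σ₀²) prior on μ is conjugate. Posterior precision = 1/σ₀² + n/σ²; posterior mean is the precision-weighted average of μ₀ and x̄.
σ₀² = 22.10² = 488.41, σ² = 19.89² = 395.6121; σ² + n·σ₀² = 395.6121 + 10·488.41 = 5279.7121.
Posterior precision = 1/σ₀² + n/σ² = 1/488.41 + 10/395.6121 = (σ² + n·σ₀²)/(σ₀²σ²) = 5279.7121/(488.41·395.6121); posterior variance σₙ² = σ₀²σ²/(σ² + n·σ₀²) = 488.41·395.6121/5279.7121 = 36.596864.
Predictive variance for one new observation = σₙ² + σ² = 488.41·395.6121/5279.7121 + 395.6121 = σ²·(σ₀² + 5279.7121)/5279.7121 = 395.6121·5768.1221/5279.7121 = 432.208964; SD = √(395.6121·5768.1221/5279.7121) = 20.7896.

20.7896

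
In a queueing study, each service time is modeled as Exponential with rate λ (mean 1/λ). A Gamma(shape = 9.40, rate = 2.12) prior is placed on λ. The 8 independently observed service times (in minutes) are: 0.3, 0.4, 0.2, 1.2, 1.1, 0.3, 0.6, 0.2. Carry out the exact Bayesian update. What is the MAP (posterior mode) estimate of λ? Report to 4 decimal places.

2.5545

With a Gamma(shape α, rate β) prior on the exponential rate λ, the posterior after n observations with total T = Σxᵢ is Gamma(α+n, β+T).
Sum of observations T = 4.3 minutes; n = 8.
Posterior: Gamma(9.40+8, 2.12+4.3) = Gamma(17.40, 6.42).
Mode = (α−1)/β = 2.5545.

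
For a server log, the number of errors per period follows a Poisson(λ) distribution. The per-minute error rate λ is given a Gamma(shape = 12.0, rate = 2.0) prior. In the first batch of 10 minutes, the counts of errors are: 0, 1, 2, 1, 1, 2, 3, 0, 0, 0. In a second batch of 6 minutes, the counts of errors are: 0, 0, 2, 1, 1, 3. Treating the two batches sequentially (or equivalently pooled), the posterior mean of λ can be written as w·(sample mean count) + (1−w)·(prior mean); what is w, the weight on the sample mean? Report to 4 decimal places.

With a Gamma(shape α, rate β) prior, the Poisson likelihood is conjugate: the posterior is Gamma(α + ΣXᵢ, β + n).
Total number of minutes: n = 10 + 6 = 16.
Posterior mean = (α₀+S)/(β₀+n) = [n/(β₀+n)]·(S/n) + [β₀/(β₀+n)]·(α₀/β₀), so only n and β₀ enter the weight.
Weight on data w = n/(β₀+n) = 16/(2.0+16) = 16/18.0 = 0.8889.

0.8889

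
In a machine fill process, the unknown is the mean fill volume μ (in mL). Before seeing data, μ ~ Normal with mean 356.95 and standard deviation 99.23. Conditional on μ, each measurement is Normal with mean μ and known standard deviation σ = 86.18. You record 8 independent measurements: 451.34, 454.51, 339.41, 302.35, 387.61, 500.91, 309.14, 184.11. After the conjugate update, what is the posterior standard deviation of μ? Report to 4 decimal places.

29.1271

For Normal data with known variance σ², a Normal(μ₀, σ₀²) prior on μ is conjugate. Posterior precision = 1/σ₀² + n/σ²; posterior mean is the precision-weighted average of μ₀ and x̄.
σ₀² = 99.23² = 9846.5929, σ² = 86.18² = 7426.9924; σ² + n·σ₀² = 7426.9924 + 8·9846.5929 = 86199.7356.
Posterior precision = 1/σ₀² + n/σ² = 1/9846.5929 + 8/7426.9924 = (σ² + n·σ₀²)/(σ₀²σ²) = 86199.7356/(9846.5929·7426.9924); posterior variance σₙ² = σ₀²σ²/(σ² + n·σ₀²) = 9846.5929·7426.9924/86199.7356 = 848.385092.
Posterior SD = √σₙ² = √(9846.5929·7426.9924/86199.7356) = 29.1271.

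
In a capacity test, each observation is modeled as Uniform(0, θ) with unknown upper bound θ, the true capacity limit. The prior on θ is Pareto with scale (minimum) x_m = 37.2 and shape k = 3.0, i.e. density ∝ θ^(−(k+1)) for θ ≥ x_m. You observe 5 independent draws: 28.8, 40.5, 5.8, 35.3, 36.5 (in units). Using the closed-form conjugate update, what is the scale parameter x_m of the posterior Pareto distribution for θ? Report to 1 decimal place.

40.5

A Pareto(scale x_m, shape k) prior on the upper bound θ of Uniform(0, θ) is conjugate: posterior is Pareto(max(x_m, max xᵢ), k + n).
Sample maximum = 40.5; prior scale x_m = 37.2 → posterior scale = max = 40.5.
Posterior shape = 3.0 + 5 = 8.0.
Posterior scale x_m = 40.5.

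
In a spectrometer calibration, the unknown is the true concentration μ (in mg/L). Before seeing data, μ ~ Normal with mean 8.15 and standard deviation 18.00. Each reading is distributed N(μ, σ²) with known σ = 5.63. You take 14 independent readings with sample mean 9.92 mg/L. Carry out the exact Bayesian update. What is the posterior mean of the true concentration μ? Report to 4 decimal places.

For Normal data with known variance σ², a Normal(μ₀, σ₀²) prior on μ is conjugate. Posterior precision = 1/σ₀² + n/σ²; posterior mean is the precision-weighted average of μ₀ and x̄.
n·x̄ = 14·9.92 = 138.88.
σ₀² = 18.00² = 324, σ² = 5.63² = 31.6969; σ² + n·σ₀² = 31.6969 + 14·324 = 4567.6969.
Posterior mean = (μ₀/σ₀² + n·x̄/σ²)/(1/σ₀² + n/σ²) = (σ²·μ₀ + σ₀²·n·x̄)/(σ² + n·σ₀²) = (31.6969·8.15 + 324·138.88)/4567.6969 = 45255.449735/4567.6969 = 9.9077.

9.9077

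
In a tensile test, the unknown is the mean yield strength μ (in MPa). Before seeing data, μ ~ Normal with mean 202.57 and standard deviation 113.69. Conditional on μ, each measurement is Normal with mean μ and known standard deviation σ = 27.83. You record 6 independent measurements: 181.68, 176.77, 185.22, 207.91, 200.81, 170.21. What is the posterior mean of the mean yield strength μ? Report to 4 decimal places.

187.2530

For Normal data with known variance σ², a Normal(μ₀, σ₀²) prior on μ is conjugate. Posterior precision = 1/σ₀² + n/σ²; posterior mean is the precision-weighted average of μ₀ and x̄.
Σxᵢ = 181.68 + 176.77 + 185.22 + 207.91 + 200.81 + 170.21 = 1122.6, so n·x̄ = 1122.6.
σ₀² = 113.69² = 12925.4161, σ² = 27.83² = 774.5089; σ² + n·σ₀² = 774.5089 + 6·12925.4161 = 78327.0055.
Posterior mean = (μ₀/σ₀² + n·x̄/σ²)/(1/σ₀² + n/σ²) = (σ²·μ₀ + σ₀²·n·x̄)/(σ² + n·σ₀²) = (774.5089·202.57 + 12925.4161·1122.6)/78327.0055 = 14666964.381733/78327.0055 = 187.2530.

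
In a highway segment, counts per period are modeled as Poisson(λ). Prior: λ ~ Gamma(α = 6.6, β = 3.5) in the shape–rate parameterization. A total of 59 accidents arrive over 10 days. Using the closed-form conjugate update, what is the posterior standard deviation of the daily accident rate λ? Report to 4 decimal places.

With a Gamma(shape α, rate β) prior, the Poisson likelihood is conjugate: the posterior is Gamma(α + ΣXᵢ, β + n).
Posterior: Gamma(α+S, β+n) = Gamma(6.6+59, 3.5+10) = Gamma(65.6, 13.5).
SD = √α/β = √65.6/13.5 = 0.6000.

0.6000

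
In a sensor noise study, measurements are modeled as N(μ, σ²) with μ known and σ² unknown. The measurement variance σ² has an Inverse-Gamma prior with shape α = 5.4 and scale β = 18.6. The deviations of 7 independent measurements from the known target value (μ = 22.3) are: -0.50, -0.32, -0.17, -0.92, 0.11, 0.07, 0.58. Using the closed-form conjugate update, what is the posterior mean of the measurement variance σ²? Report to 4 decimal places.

2.4545

With known mean μ and an Inverse-Gamma(α, β) prior on σ², the Normal likelihood is conjugate: posterior is Inv-Gamma(α + n/2, β + Σ(xᵢ−μ)²/2).
Σ(xᵢ−μ)² = (-0.50)² + (-0.32)² + (-0.17)² + (-0.92)² + (0.11)² + (0.07)² + (0.58)² = 1.5811.
Posterior: Inv-Gamma(5.4 + 7/2, 18.6 + 1.5811/2) = Inv-Gamma(8.90, 19.39055).
E[σ²|data] = β/(α−1) = 19.39055/7.90 = 2.4545.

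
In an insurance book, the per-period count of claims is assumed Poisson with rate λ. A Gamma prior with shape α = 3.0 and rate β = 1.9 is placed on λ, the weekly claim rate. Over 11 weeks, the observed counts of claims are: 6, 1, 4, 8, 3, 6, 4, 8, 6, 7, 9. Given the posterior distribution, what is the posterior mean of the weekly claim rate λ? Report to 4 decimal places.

5.0388

With a Gamma(shape α, rate β) prior, the Poisson likelihood is conjugate: the posterior is Gamma(α + ΣXᵢ, β + n).
Sum of counts S = 62 over n = 11 weeks.
Posterior: Gamma(α+S, β+n) = Gamma(3.0+62, 1.9+11) = Gamma(65.0, 12.9).
Posterior mean = α/β = 65.0/12.9 = 5.0388.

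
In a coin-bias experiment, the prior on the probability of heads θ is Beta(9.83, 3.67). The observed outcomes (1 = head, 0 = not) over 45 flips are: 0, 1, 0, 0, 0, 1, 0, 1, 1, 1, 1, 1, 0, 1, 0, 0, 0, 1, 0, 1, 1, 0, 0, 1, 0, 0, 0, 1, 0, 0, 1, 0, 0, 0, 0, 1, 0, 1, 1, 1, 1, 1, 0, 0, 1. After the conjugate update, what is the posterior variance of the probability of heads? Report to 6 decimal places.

0.004189

The Beta prior is conjugate to a Binomial/Bernoulli likelihood; the update adds successes to α and failures to β.
Posterior: Beta(α+k, β+n−k) = Beta(9.83+21, 3.67+24) = Beta(30.83, 27.67).
Var = αβ/((α+β)²(α+β+1)) = 30.83·27.67/(58.50²·59.50) = 0.004189.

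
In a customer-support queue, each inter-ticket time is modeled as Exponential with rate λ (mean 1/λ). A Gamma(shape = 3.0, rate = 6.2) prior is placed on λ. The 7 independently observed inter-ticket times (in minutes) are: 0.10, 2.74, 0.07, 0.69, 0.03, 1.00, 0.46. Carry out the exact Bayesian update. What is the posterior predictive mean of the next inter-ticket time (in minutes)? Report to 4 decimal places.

1.2544

With a Gamma(shape α, rate β) prior on the exponential rate λ, the posterior after n observations with total T = Σxᵢ is Gamma(α+n, β+T).
Sum of observations T = 5.09 minutes; n = 7.
Posterior: Gamma(3.0+7, 6.2+5.09) = Gamma(10.0, 11.29).
The predictive distribution for the next observation is Lomax; its mean is β/(α−1) = 11.29/9.0 = 1.2544.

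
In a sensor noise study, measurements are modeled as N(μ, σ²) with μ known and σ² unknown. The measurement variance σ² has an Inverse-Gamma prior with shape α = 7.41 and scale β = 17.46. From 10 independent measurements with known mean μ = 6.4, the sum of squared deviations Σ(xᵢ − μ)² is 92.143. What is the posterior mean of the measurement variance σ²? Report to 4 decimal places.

5.5681

With known mean μ and an Inverse-Gamma(α, β) prior on σ², the Normal likelihood is conjugate: posterior is Inv-Gamma(α + n/2, β + Σ(xᵢ−μ)²/2).
Posterior: Inv-Gamma(7.41 + 10/2, 17.46 + 92.143/2) = Inv-Gamma(12.41, 63.5315).
E[σ²|data] = β/(α−1) = 63.5315/11.41 = 5.5681.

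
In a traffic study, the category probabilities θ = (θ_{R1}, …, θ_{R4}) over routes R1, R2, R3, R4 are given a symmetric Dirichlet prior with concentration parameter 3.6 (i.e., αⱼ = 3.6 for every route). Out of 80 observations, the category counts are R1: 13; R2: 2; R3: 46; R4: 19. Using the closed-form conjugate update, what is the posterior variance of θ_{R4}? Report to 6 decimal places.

0.001909

The Dirichlet prior is conjugate to the Multinomial likelihood: each posterior αⱼ = prior αⱼ + observed count nⱼ.
Posterior concentration: (16.6, 5.6, 49.6, 22.6), total = 94.4.
Var[θ_j] = α_j(Σα−α_j)/((Σα)²(Σα+1)) = 22.6·71.8/(94.4²·95.4) = 0.001909.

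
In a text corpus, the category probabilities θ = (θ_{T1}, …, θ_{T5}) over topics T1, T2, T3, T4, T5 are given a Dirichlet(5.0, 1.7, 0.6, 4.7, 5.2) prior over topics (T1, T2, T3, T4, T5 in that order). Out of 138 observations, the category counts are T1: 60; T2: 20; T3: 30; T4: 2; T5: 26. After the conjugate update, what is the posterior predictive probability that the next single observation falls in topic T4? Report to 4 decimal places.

0.0432

The Dirichlet prior is conjugate to the Multinomial likelihood: each posterior αⱼ = prior αⱼ + observed count nⱼ.
Posterior concentration: (65.0, 21.7, 30.6, 6.7, 31.2), total = 155.2.
P(next = T4 | data) = α_{T4}/Σα = 0.0432.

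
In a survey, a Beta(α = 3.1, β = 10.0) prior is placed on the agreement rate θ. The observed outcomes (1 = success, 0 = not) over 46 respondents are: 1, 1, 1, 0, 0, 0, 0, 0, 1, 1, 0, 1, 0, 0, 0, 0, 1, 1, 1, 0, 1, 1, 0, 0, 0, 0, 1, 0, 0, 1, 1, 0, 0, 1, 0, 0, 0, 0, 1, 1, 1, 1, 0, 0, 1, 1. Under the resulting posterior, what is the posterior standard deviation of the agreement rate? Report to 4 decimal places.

The Beta prior is conjugate to a Binomial/Bernoulli likelihood; the update adds successes to α and failures to β.
Posterior: Beta(α+k, β+n−k) = Beta(3.1+21, 10.0+25) = Beta(24.1, 35.0).
Var = αβ/((α+β)²(α+β+1)) = 24.1·35.0/(59.1²·60.1) = 0.00401824; SD = √0.00401824 = 0.0634.

0.0634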